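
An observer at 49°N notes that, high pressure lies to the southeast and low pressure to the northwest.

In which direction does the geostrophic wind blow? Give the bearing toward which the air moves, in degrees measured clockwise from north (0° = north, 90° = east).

045°

The pressure-gradient force points toward the northwest (bearing 315°).
Geostrophic balance: in the Northern Hemisphere the Coriolis force deflects motion to the right, so the geostrophic wind blows 90° to the right of the pressure-gradient force (low pressure on the left).
Rotating 315° by 90° clockwise gives 045° — the wind blows toward the northeast.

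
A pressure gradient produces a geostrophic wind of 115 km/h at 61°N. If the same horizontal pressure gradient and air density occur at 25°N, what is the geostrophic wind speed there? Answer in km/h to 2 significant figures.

240 km/h

With the same pressure gradient and density, V_g ∝ 1/f ∝ 1/sin φ.
V₂ = V₁ · sin φ₁ / sin φ₂ = 115 × sin 61° / sin 25°
V₂ = 115 × 0.8746/0.4226 = 240 km/h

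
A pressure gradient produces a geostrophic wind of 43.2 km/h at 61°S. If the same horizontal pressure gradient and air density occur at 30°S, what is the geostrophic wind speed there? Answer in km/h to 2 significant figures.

76 km/h

With the same pressure gradient and density, V_g ∝ 1/f ∝ 1/sin φ.
V₂ = V₁ · sin φ₁ / sin φ₂ = 43.2 × sin 61° / sin 30°
V₂ = 43.2 × 0.8746/0.5000 = 76 km/h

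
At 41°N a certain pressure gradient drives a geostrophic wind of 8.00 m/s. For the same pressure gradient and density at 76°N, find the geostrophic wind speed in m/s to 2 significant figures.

5.4 m/s

With the same pressure gradient and density, V_g ∝ 1/f ∝ 1/sin φ.
V₂ = V₁ · sin φ₁ / sin φ₂ = 8.00 × sin 41° / sin 76°
V₂ = 8.00 × 0.6561/0.9703 = 5.4 m/s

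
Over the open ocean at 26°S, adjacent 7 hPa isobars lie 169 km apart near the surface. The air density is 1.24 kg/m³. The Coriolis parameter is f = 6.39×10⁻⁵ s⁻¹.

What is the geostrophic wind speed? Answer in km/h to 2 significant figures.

190 km/h

Pressure gradient: |∂P/∂n| = 700 Pa / 169000 m = 4.14×10⁻³ Pa/m
Geostrophic balance (pressure-gradient force = Coriolis force):
V_g = (1/(fρ)) |∂P/∂n| = 4.14×10⁻³ / (6.39×10⁻⁵ × 1.24) = 52.3 m/s
Converting: 52.3 m/s × 3.6 = 190 km/h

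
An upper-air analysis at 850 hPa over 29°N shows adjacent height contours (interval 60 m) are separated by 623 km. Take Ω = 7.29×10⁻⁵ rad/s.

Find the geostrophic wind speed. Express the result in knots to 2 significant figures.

26 knots

Coriolis parameter at 29°N:
f = 2Ω sin φ = 2 × 7.29×10⁻⁵ × sin 29° = 7.07×10⁻⁵ s⁻¹
Height gradient: |∂Z/∂n| = 60 m / 623000 m = 9.63×10⁻⁵
On a pressure surface, geostrophic balance gives V_g = (g/f)|∂Z/∂n|:
V_g = 9.81 × 9.63×10⁻⁵ / 7.07×10⁻⁵ = 13.4 m/s
Converting: 13.4 m/s × 1.944 = 26 knots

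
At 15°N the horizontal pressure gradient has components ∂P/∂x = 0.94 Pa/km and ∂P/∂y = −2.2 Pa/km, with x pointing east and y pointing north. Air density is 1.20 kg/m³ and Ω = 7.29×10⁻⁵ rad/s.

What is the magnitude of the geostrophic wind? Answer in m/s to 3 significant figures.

Coriolis parameter at 15°N:
f = 2Ω sin φ = 2 × 7.29×10⁻⁵ × sin 15° = 3.77×10⁻⁵ s⁻¹
Component geostrophic relations (x east, y north):
u_g = −(1/(fρ)) ∂P/∂y,  v_g = (1/(fρ)) ∂P/∂x
u_g = −(−2.2×10⁻³)/(3.77×10⁻⁵ × 1.20) = 48.6 m/s;  v_g = (0.94×10⁻³)/(3.77×10⁻⁵ × 1.20) = 20.8 m/s
|V_g| = √(u_g² + v_g²) = 52.8 m/s

52.8 m/s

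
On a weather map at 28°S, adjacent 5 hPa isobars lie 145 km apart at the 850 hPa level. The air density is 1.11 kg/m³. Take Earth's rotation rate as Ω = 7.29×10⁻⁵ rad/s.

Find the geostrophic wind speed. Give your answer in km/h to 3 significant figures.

163 km/h

Coriolis parameter at 28°S:
f = 2Ω sin φ = 2 × 7.29×10⁻⁵ × sin 28° = 6.84×10⁻⁵ s⁻¹
Pressure gradient: |∂P/∂n| = 500 Pa / 145000 m = 3.45×10⁻³ Pa/m
Geostrophic balance (pressure-gradient force = Coriolis force):
V_g = (1/(fρ)) |∂P/∂n| = 3.45×10⁻³ / (6.84×10⁻⁵ × 1.11) = 45.4 m/s
Converting: 45.4 m/s × 3.6 = 163 km/h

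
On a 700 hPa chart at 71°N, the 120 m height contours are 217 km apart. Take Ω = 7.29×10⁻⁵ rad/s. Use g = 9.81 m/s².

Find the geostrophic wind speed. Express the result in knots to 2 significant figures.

Coriolis parameter at 71°N:
f = 2Ω sin φ = 2 × 7.29×10⁻⁵ × sin 71° = 1.38×10⁻⁴ s⁻¹
Height gradient: |∂Z/∂n| = 120 m / 217000 m = 5.53×10⁻⁴
On a pressure surface, geostrophic balance gives V_g = (g/f)|∂Z/∂n|:
V_g = 9.81 × 5.53×10⁻⁴ / 1.38×10⁻⁴ = 39.4 m/s
Converting: 39.4 m/s × 1.944 = 76 knots

76 knots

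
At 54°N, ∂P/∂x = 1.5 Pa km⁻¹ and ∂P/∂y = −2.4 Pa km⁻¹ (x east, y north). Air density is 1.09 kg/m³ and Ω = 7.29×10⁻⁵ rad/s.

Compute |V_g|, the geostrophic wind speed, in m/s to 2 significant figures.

Coriolis parameter at 54°N:
f = 2Ω sin φ = 2 × 7.29×10⁻⁵ × sin 54° = 1.18×10⁻⁴ s⁻¹
Component geostrophic relations (x east, y north):
u_g = −(1/(fρ)) ∂P/∂y,  v_g = (1/(fρ)) ∂P/∂x
u_g = −(−2.4×10⁻³)/(1.18×10⁻⁴ × 1.09) = 18.7 m/s;  v_g = (1.5×10⁻³)/(1.18×10⁻⁴ × 1.09) = 11.7 m/s
|V_g| = √(u_g² + v_g²) = 22.0 m/s

22 m/s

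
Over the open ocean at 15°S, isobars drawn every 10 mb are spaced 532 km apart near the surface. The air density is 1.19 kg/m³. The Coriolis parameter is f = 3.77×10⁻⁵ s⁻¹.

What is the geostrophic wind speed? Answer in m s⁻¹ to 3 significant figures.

41.9 m s⁻¹

Pressure gradient: |∂P/∂n| = 1000 Pa / 532000 m = 1.88×10⁻³ Pa/m
Geostrophic balance (pressure-gradient force = Coriolis force):
V_g = (1/(fρ)) |∂P/∂n| = 1.88×10⁻³ / (3.77×10⁻⁵ × 1.19) = 41.9 m/s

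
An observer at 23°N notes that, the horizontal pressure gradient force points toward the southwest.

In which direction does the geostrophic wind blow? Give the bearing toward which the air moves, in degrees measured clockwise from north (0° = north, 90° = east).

315°

The pressure-gradient force points toward the southwest (bearing 225°).
Geostrophic balance: in the Northern Hemisphere the Coriolis force deflects motion to the right, so the geostrophic wind blows 90° to the right of the pressure-gradient force (low pressure on the left).
Rotating 225° by 90° clockwise gives 315° — the wind blows toward the northwest.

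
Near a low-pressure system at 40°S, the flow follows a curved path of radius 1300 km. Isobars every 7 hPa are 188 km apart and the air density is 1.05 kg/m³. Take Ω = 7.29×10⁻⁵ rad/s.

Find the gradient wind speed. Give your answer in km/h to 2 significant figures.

Coriolis parameter at 40°S:
f = 2Ω sin φ = 2 × 7.29×10⁻⁵ × sin 40° = 9.37×10⁻⁵ s⁻¹
Pressure gradient: |∂P/∂n| = 700 Pa / 188000 m = 3.72×10⁻³ Pa/m
Geostrophic speed: V_g = |∂P/∂n|/(fρ) = 3.72×10⁻³/(9.37×10⁻⁵ × 1.05) = 37.8 m/s
Around a low, centrifugal force acts outward with Coriolis, so pressure-gradient force balances both:
(1/ρ)|∂P/∂n| = fV + V²/R  →  V² + fR·V − fR·V_g = 0
With fR = 9.37×10⁻⁵ × 1300×10³ m = 122 m/s:
V = [−fR + √((fR)² + 4 fR V_g)]/2 = [−122 + √(122² + 4×122×37.8)]/2 = 30.3 m/s
Subgeostrophic (V < V_g = 37.8 m/s), as expected around a low.
Converting: 30.3 m/s × 3.6 = 110 km/h

110 km/h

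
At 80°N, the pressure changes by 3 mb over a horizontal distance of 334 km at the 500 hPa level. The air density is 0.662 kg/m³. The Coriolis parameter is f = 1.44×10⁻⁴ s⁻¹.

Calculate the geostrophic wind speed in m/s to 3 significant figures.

Pressure gradient: |∂P/∂n| = 300 Pa / 334000 m = 8.98×10⁻⁴ Pa/m
Geostrophic balance (pressure-gradient force = Coriolis force):
V_g = (1/(fρ)) |∂P/∂n| = 8.98×10⁻⁴ / (1.44×10⁻⁴ × 0.662) = 9.42 m/s

9.42 m/s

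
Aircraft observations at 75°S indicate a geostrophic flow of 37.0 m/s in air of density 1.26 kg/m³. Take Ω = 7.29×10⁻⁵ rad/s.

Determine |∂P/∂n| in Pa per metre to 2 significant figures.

Coriolis parameter at 75°S:
f = 2Ω sin φ = 2 × 7.29×10⁻⁵ × sin 75° = 1.41×10⁻⁴ s⁻¹
Geostrophic balance rearranged: |∂P/∂n| = f ρ V_g
|∂P/∂n| = 1.41×10⁻⁴ × 1.26 × 37.0 = 6.57×10⁻³ Pa/m

6.6×10⁻³ Pa/m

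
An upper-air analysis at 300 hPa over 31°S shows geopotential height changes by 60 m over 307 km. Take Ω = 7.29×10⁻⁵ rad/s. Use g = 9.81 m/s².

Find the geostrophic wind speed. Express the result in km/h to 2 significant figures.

Coriolis parameter at 31°S:
f = 2Ω sin φ = 2 × 7.29×10⁻⁵ × sin 31° = 7.51×10⁻⁵ s⁻¹
Height gradient: |∂Z/∂n| = 60 m / 307000 m = 1.95×10⁻⁴
On a pressure surface, geostrophic balance gives V_g = (g/f)|∂Z/∂n|:
V_g = 9.81 × 1.95×10⁻⁴ / 7.51×10⁻⁵ = 25.5 m/s
Converting: 25.5 m/s × 3.6 = 92 km/h

92 km/h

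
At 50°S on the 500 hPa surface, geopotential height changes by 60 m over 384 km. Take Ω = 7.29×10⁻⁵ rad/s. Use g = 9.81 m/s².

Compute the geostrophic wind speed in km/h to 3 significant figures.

49.4 km/h

Coriolis parameter at 50°S:
f = 2Ω sin φ = 2 × 7.29×10⁻⁵ × sin 50° = 1.12×10⁻⁴ s⁻¹
Height gradient: |∂Z/∂n| = 60 m / 384000 m = 1.56×10⁻⁴
On a pressure surface, geostrophic balance gives V_g = (g/f)|∂Z/∂n|:
V_g = 9.81 × 1.56×10⁻⁴ / 1.12×10⁻⁴ = 13.7 m/s
Converting: 13.7 m/s × 3.6 = 49.4 km/h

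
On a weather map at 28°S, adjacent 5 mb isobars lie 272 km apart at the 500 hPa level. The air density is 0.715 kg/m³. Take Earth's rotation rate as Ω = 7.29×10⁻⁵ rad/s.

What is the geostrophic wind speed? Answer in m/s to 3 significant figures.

Coriolis parameter at 28°S:
f = 2Ω sin φ = 2 × 7.29×10⁻⁵ × sin 28° = 6.84×10⁻⁵ s⁻¹
Pressure gradient: |∂P/∂n| = 500 Pa / 272000 m = 1.84×10⁻³ Pa/m
Geostrophic balance (pressure-gradient force = Coriolis force):
V_g = (1/(fρ)) |∂P/∂n| = 1.84×10⁻³ / (6.84×10⁻⁵ × 0.715) = 37.6 m/s

37.6 m/s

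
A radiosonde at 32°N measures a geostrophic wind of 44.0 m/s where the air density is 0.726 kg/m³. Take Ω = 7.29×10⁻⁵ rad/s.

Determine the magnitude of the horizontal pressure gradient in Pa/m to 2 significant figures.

Coriolis parameter at 32°N:
f = 2Ω sin φ = 2 × 7.29×10⁻⁵ × sin 32° = 7.73×10⁻⁵ s⁻¹
Geostrophic balance rearranged: |∂P/∂n| = f ρ V_g
|∂P/∂n| = 7.73×10⁻⁵ × 0.726 × 44.0 = 2.47×10⁻³ Pa/m

2.5×10⁻³ Pa/m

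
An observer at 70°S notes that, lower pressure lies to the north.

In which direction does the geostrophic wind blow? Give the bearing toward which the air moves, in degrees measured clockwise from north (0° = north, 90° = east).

270°

The pressure-gradient force points toward the north (bearing 000°).
Geostrophic balance: in the Southern Hemisphere the Coriolis force deflects motion to the left, so the geostrophic wind blows 90° to the left of the pressure-gradient force (low pressure on the right).
Rotating 000° by 90° counterclockwise gives 270° — the wind blows toward the west.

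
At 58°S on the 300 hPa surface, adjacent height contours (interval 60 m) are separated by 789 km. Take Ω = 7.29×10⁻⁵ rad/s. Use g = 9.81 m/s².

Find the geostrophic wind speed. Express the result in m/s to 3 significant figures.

6.03 m/s

Coriolis parameter at 58°S:
f = 2Ω sin φ = 2 × 7.29×10⁻⁵ × sin 58° = 1.24×10⁻⁴ s⁻¹
Height gradient: |∂Z/∂n| = 60 m / 789000 m = 7.60×10⁻⁵
On a pressure surface, geostrophic balance gives V_g = (g/f)|∂Z/∂n|:
V_g = 9.81 × 7.60×10⁻⁵ / 1.24×10⁻⁴ = 6.03 m/s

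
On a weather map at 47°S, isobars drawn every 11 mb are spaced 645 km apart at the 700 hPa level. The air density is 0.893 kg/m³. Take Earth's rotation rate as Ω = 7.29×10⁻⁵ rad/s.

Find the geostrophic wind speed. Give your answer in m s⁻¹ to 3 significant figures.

Coriolis parameter at 47°S:
f = 2Ω sin φ = 2 × 7.29×10⁻⁵ × sin 47° = 1.07×10⁻⁴ s⁻¹
Pressure gradient: |∂P/∂n| = 1100 Pa / 645000 m = 1.71×10⁻³ Pa/m
Geostrophic balance (pressure-gradient force = Coriolis force):
V_g = (1/(fρ)) |∂P/∂n| = 1.71×10⁻³ / (1.07×10⁻⁴ × 0.893) = 17.9 m/s

17.9 m s⁻¹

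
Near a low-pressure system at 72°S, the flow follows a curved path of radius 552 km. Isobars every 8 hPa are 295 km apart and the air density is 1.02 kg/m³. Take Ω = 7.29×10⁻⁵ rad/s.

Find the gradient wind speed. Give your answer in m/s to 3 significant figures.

15.9 m/s

Coriolis parameter at 72°S:
f = 2Ω sin φ = 2 × 7.29×10⁻⁵ × sin 72° = 1.39×10⁻⁴ s⁻¹
Pressure gradient: |∂P/∂n| = 800 Pa / 295000 m = 2.71×10⁻³ Pa/m
Geostrophic speed: V_g = |∂P/∂n|/(fρ) = 2.71×10⁻³/(1.39×10⁻⁴ × 1.02) = 19.2 m/s
Around a low, centrifugal force acts outward with Coriolis, so pressure-gradient force balances both:
(1/ρ)|∂P/∂n| = fV + V²/R  →  V² + fR·V − fR·V_g = 0
With fR = 1.39×10⁻⁴ × 552×10³ m = 76.5 m/s:
V = [−fR + √((fR)² + 4 fR V_g)]/2 = [−76.5 + √(76.5² + 4×76.5×19.2)]/2 = 15.9 m/s
Subgeostrophic (V < V_g = 19.2 m/s), as expected around a low.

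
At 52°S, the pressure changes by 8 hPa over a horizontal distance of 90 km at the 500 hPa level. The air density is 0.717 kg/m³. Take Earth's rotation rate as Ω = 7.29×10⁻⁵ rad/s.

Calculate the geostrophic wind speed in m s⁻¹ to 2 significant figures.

110 m s⁻¹

Coriolis parameter at 52°S:
f = 2Ω sin φ = 2 × 7.29×10⁻⁵ × sin 52° = 1.15×10⁻⁴ s⁻¹
Pressure gradient: |∂P/∂n| = 800 Pa / 90000 m = 8.89×10⁻³ Pa/m
Geostrophic balance (pressure-gradient force = Coriolis force):
V_g = (1/(fρ)) |∂P/∂n| = 8.89×10⁻³ / (1.15×10⁻⁴ × 0.717) = 108 m/s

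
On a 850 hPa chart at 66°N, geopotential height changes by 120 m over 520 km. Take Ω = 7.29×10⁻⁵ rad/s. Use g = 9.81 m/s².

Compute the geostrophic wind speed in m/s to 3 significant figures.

17.0 m/s

Coriolis parameter at 66°N:
f = 2Ω sin φ = 2 × 7.29×10⁻⁵ × sin 66° = 1.33×10⁻⁴ s⁻¹
Height gradient: |∂Z/∂n| = 120 m / 520000 m = 2.31×10⁻⁴
On a pressure surface, geostrophic balance gives V_g = (g/f)|∂Z/∂n|:
V_g = 9.81 × 2.31×10⁻⁴ / 1.33×10⁻⁴ = 17.0 m/s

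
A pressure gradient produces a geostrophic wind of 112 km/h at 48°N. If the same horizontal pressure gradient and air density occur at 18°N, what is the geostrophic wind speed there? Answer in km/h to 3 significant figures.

With the same pressure gradient and density, V_g ∝ 1/f ∝ 1/sin φ.
V₂ = V₁ · sin φ₁ / sin φ₂ = 112 × sin 48° / sin 18°
V₂ = 112 × 0.7431/0.3090 = 269 km/h

269 km/h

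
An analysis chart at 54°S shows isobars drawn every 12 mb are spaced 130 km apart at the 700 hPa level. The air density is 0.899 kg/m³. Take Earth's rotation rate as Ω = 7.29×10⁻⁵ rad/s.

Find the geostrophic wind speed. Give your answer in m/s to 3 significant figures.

Coriolis parameter at 54°S:
f = 2Ω sin φ = 2 × 7.29×10⁻⁵ × sin 54° = 1.18×10⁻⁴ s⁻¹
Pressure gradient: |∂P/∂n| = 1200 Pa / 130000 m = 9.23×10⁻³ Pa/m
Geostrophic balance (pressure-gradient force = Coriolis force):
V_g = (1/(fρ)) |∂P/∂n| = 9.23×10⁻³ / (1.18×10⁻⁴ × 0.899) = 87.0 m/s

87.0 m/s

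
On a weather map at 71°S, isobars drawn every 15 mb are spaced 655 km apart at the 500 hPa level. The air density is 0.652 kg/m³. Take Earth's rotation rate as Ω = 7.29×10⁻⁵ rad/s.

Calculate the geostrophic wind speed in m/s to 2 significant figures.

Coriolis parameter at 71°S:
f = 2Ω sin φ = 2 × 7.29×10⁻⁵ × sin 71° = 1.38×10⁻⁴ s⁻¹
Pressure gradient: |∂P/∂n| = 1500 Pa / 655000 m = 2.29×10⁻³ Pa/m
Geostrophic balance (pressure-gradient force = Coriolis force):
V_g = (1/(fρ)) |∂P/∂n| = 2.29×10⁻³ / (1.38×10⁻⁴ × 0.652) = 25.5 m/s

25 m/s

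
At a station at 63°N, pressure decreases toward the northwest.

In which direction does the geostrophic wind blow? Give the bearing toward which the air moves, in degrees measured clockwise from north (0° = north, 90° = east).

045°

The pressure-gradient force points toward the northwest (bearing 315°).
Geostrophic balance: in the Northern Hemisphere the Coriolis force deflects motion to the right, so the geostrophic wind blows 90° to the right of the pressure-gradient force (low pressure on the left).
Rotating 315° by 90° clockwise gives 045° — the wind blows toward the northeast.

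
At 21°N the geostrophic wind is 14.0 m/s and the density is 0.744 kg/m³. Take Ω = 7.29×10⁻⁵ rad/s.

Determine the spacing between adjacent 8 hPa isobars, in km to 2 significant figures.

1500 km

Coriolis parameter at 21°N:
f = 2Ω sin φ = 2 × 7.29×10⁻⁵ × sin 21° = 5.23×10⁻⁵ s⁻¹
Geostrophic balance rearranged: |∂P/∂n| = f ρ V_g
|∂P/∂n| = 5.23×10⁻⁵ × 0.744 × 14.0 = 5.44×10⁻⁴ Pa/m
Isobar spacing: Δn = ΔP/|∂P/∂n| = 800 Pa / 5.44×10⁻⁴ Pa/m = 1469949 m ≈ 1500 km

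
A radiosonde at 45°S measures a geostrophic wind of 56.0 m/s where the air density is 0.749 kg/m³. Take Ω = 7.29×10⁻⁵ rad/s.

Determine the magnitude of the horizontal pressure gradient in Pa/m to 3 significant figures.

4.32×10⁻³ Pa/m

Coriolis parameter at 45°S:
f = 2Ω sin φ = 2 × 7.29×10⁻⁵ × sin 45° = 1.03×10⁻⁴ s⁻¹
Geostrophic balance rearranged: |∂P/∂n| = f ρ V_g
|∂P/∂n| = 1.03×10⁻⁴ × 0.749 × 56.0 = 4.32×10⁻³ Pa/m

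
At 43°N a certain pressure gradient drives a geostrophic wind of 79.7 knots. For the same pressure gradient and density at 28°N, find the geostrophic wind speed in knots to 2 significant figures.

With the same pressure gradient and density, V_g ∝ 1/f ∝ 1/sin φ.
V₂ = V₁ · sin φ₁ / sin φ₂ = 79.7 × sin 43° / sin 28°
V₂ = 79.7 × 0.6820/0.4695 = 120 knots

120 knots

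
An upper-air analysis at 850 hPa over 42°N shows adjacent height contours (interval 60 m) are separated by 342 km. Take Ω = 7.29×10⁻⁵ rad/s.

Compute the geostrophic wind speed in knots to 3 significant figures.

34.3 knots

Coriolis parameter at 42°N:
f = 2Ω sin φ = 2 × 7.29×10⁻⁵ × sin 42° = 9.76×10⁻⁵ s⁻¹
Height gradient: |∂Z/∂n| = 60 m / 342000 m = 1.75×10⁻⁴
On a pressure surface, geostrophic balance gives V_g = (g/f)|∂Z/∂n|:
V_g = 9.81 × 1.75×10⁻⁴ / 9.76×10⁻⁵ = 17.6 m/s
Converting: 17.6 m/s × 1.944 = 34.3 knots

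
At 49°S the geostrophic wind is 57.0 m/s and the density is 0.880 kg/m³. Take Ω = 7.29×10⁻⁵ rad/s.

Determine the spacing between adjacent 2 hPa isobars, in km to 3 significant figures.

Coriolis parameter at 49°S:
f = 2Ω sin φ = 2 × 7.29×10⁻⁵ × sin 49° = 1.10×10⁻⁴ s⁻¹
Geostrophic balance rearranged: |∂P/∂n| = f ρ V_g
|∂P/∂n| = 1.10×10⁻⁴ × 0.880 × 57.0 = 5.52×10⁻³ Pa/m
Isobar spacing: Δn = ΔP/|∂P/∂n| = 200 Pa / 5.52×10⁻³ Pa/m = 36236 m ≈ 36.2 km

36.2 km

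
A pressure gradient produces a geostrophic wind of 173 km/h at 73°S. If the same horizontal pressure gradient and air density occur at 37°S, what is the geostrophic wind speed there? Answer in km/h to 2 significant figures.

270 km/h

With the same pressure gradient and density, V_g ∝ 1/f ∝ 1/sin φ.
V₂ = V₁ · sin φ₁ / sin φ₂ = 173 × sin 73° / sin 37°
V₂ = 173 × 0.9563/0.6018 = 270 km/h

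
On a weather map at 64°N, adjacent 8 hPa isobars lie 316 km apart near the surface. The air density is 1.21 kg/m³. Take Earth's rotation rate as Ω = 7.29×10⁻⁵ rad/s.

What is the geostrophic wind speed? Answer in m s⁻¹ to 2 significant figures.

16 m s⁻¹

Coriolis parameter at 64°N:
f = 2Ω sin φ = 2 × 7.29×10⁻⁵ × sin 64° = 1.31×10⁻⁴ s⁻¹
Pressure gradient: |∂P/∂n| = 800 Pa / 316000 m = 2.53×10⁻³ Pa/m
Geostrophic balance (pressure-gradient force = Coriolis force):
V_g = (1/(fρ)) |∂P/∂n| = 2.53×10⁻³ / (1.31×10⁻⁴ × 1.21) = 16.0 m/s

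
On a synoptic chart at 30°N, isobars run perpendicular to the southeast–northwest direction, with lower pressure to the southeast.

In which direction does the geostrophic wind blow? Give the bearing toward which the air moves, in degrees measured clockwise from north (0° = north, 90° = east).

225°

The pressure-gradient force points toward the southeast (bearing 135°).
Geostrophic balance: in the Northern Hemisphere the Coriolis force deflects motion to the right, so the geostrophic wind blows 90° to the right of the pressure-gradient force (low pressure on the left).
Rotating 135° by 90° clockwise gives 225° — the wind blows toward the southwest.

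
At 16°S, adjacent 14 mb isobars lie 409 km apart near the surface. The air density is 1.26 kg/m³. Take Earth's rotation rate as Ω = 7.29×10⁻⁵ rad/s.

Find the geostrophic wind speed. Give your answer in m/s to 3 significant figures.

Coriolis parameter at 16°S:
f = 2Ω sin φ = 2 × 7.29×10⁻⁵ × sin 16° = 4.02×10⁻⁵ s⁻¹
Pressure gradient: |∂P/∂n| = 1400 Pa / 409000 m = 3.42×10⁻³ Pa/m
Geostrophic balance (pressure-gradient force = Coriolis force):
V_g = (1/(fρ)) |∂P/∂n| = 3.42×10⁻³ / (4.02×10⁻⁵ × 1.26) = 67.6 m/s

67.6 m/s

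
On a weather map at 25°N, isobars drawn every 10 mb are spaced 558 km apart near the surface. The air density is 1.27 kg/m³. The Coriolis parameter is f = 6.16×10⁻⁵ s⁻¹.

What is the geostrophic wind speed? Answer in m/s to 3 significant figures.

22.9 m/s

Pressure gradient: |∂P/∂n| = 1000 Pa / 558000 m = 1.79×10⁻³ Pa/m
Geostrophic balance (pressure-gradient force = Coriolis force):
V_g = (1/(fρ)) |∂P/∂n| = 1.79×10⁻³ / (6.16×10⁻⁵ × 1.27) = 22.9 m/s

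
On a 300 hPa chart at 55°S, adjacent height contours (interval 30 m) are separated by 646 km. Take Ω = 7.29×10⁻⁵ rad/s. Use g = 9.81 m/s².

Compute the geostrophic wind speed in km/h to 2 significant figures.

Coriolis parameter at 55°S:
f = 2Ω sin φ = 2 × 7.29×10⁻⁵ × sin 55° = 1.19×10⁻⁴ s⁻¹
Height gradient: |∂Z/∂n| = 30 m / 646000 m = 4.64×10⁻⁵
On a pressure surface, geostrophic balance gives V_g = (g/f)|∂Z/∂n|:
V_g = 9.81 × 4.64×10⁻⁵ / 1.19×10⁻⁴ = 3.81 m/s
Converting: 3.81 m/s × 3.6 = 14 km/h

14 km/h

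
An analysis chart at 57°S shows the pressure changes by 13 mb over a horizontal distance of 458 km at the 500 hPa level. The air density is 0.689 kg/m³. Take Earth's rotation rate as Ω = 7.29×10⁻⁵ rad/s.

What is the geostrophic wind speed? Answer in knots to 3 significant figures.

65.5 knots

Coriolis parameter at 57°S:
f = 2Ω sin φ = 2 × 7.29×10⁻⁵ × sin 57° = 1.22×10⁻⁴ s⁻¹
Pressure gradient: |∂P/∂n| = 1300 Pa / 458000 m = 2.84×10⁻³ Pa/m
Geostrophic balance (pressure-gradient force = Coriolis force):
V_g = (1/(fρ)) |∂P/∂n| = 2.84×10⁻³ / (1.22×10⁻⁴ × 0.689) = 33.7 m/s
Converting: 33.7 m/s × 1.944 = 65.5 knots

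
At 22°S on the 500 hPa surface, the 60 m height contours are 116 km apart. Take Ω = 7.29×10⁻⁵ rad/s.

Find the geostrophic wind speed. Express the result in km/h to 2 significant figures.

Coriolis parameter at 22°S:
f = 2Ω sin φ = 2 × 7.29×10⁻⁵ × sin 22° = 5.46×10⁻⁵ s⁻¹
Height gradient: |∂Z/∂n| = 60 m / 116000 m = 5.17×10⁻⁴
On a pressure surface, geostrophic balance gives V_g = (g/f)|∂Z/∂n|:
V_g = 9.81 × 5.17×10⁻⁴ / 5.46×10⁻⁵ = 92.9 m/s
Converting: 92.9 m/s × 3.6 = 330 km/h

330 km/h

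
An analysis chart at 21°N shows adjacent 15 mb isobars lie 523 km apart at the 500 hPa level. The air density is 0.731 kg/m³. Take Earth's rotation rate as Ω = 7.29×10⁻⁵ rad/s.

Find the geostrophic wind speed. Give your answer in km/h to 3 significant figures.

Coriolis parameter at 21°N:
f = 2Ω sin φ = 2 × 7.29×10⁻⁵ × sin 21° = 5.23×10⁻⁵ s⁻¹
Pressure gradient: |∂P/∂n| = 1500 Pa / 523000 m = 2.87×10⁻³ Pa/m
Geostrophic balance (pressure-gradient force = Coriolis force):
V_g = (1/(fρ)) |∂P/∂n| = 2.87×10⁻³ / (5.23×10⁻⁵ × 0.731) = 75.1 m/s
Converting: 75.1 m/s × 3.6 = 270 km/h

270 km/h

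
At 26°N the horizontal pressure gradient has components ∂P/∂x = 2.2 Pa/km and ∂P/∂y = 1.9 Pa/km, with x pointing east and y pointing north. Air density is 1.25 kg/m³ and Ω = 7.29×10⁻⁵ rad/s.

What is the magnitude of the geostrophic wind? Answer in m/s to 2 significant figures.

Coriolis parameter at 26°N:
f = 2Ω sin φ = 2 × 7.29×10⁻⁵ × sin 26° = 6.39×10⁻⁵ s⁻¹
Component geostrophic relations (x east, y north):
u_g = −(1/(fρ)) ∂P/∂y,  v_g = (1/(fρ)) ∂P/∂x
u_g = −(1.9×10⁻³)/(6.39×10⁻⁵ × 1.25) = −23.8 m/s;  v_g = (2.2×10⁻³)/(6.39×10⁻⁵ × 1.25) = 27.5 m/s
|V_g| = √(u_g² + v_g²) = 36.4 m/s

36 m/s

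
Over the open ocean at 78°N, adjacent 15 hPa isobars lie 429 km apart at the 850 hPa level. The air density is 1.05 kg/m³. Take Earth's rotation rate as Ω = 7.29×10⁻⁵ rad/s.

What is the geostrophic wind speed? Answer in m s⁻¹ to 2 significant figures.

23 m s⁻¹

Coriolis parameter at 78°N:
f = 2Ω sin φ = 2 × 7.29×10⁻⁵ × sin 78° = 1.43×10⁻⁴ s⁻¹
Pressure gradient: |∂P/∂n| = 1500 Pa / 429000 m = 3.50×10⁻³ Pa/m
Geostrophic balance (pressure-gradient force = Coriolis force):
V_g = (1/(fρ)) |∂P/∂n| = 3.50×10⁻³ / (1.43×10⁻⁴ × 1.05) = 23.3 m/s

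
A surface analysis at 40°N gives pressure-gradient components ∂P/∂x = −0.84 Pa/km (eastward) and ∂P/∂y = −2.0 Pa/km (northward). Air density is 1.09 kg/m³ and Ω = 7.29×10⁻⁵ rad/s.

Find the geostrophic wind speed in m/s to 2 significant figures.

21 m/s

Coriolis parameter at 40°N:
f = 2Ω sin φ = 2 × 7.29×10⁻⁵ × sin 40° = 9.37×10⁻⁵ s⁻¹
Component geostrophic relations (x east, y north):
u_g = −(1/(fρ)) ∂P/∂y,  v_g = (1/(fρ)) ∂P/∂x
u_g = −(−2.0×10⁻³)/(9.37×10⁻⁵ × 1.09) = 19.6 m/s;  v_g = (−0.84×10⁻³)/(9.37×10⁻⁵ × 1.09) = −8.22 m/s
|V_g| = √(u_g² + v_g²) = 21.2 m/s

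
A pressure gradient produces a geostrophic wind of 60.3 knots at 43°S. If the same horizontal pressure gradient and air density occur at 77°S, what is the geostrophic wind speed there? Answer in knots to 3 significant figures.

42.2 knots

With the same pressure gradient and density, V_g ∝ 1/f ∝ 1/sin φ.
V₂ = V₁ · sin φ₁ / sin φ₂ = 60.3 × sin 43° / sin 77°
V₂ = 60.3 × 0.6820/0.9744 = 42.2 knots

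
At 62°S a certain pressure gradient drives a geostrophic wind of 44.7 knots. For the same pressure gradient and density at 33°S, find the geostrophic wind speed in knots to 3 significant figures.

72.5 knots

With the same pressure gradient and density, V_g ∝ 1/f ∝ 1/sin φ.
V₂ = V₁ · sin φ₁ / sin φ₂ = 44.7 × sin 62° / sin 33°
V₂ = 44.7 × 0.8829/0.5446 = 72.5 knots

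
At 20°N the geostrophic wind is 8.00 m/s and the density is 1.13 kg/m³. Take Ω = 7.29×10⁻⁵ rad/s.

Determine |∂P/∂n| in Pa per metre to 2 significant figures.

4.5×10⁻⁴ Pa/m

Coriolis parameter at 20°N:
f = 2Ω sin φ = 2 × 7.29×10⁻⁵ × sin 20° = 4.99×10⁻⁵ s⁻¹
Geostrophic balance rearranged: |∂P/∂n| = f ρ V_g
|∂P/∂n| = 4.99×10⁻⁵ × 1.13 × 8.00 = 4.51×10⁻⁴ Pa/m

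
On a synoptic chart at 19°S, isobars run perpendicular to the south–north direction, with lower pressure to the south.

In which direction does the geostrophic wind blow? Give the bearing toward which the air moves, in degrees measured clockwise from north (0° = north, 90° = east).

090°

The pressure-gradient force points toward the south (bearing 180°).
Geostrophic balance: in the Southern Hemisphere the Coriolis force deflects motion to the left, so the geostrophic wind blows 90° to the left of the pressure-gradient force (low pressure on the right).
Rotating 180° by 90° counterclockwise gives 090° — the wind blows toward the east.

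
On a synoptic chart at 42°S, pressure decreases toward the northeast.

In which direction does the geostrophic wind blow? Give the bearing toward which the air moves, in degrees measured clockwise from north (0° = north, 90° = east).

The pressure-gradient force points toward the northeast (bearing 045°).
Geostrophic balance: in the Southern Hemisphere the Coriolis force deflects motion to the left, so the geostrophic wind blows 90° to the left of the pressure-gradient force (low pressure on the right).
Rotating 045° by 90° counterclockwise gives 315° — the wind blows toward the northwest.

315°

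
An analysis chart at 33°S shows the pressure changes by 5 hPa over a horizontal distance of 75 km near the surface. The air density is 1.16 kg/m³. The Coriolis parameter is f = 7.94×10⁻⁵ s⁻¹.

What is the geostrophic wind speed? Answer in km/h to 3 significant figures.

Pressure gradient: |∂P/∂n| = 500 Pa / 75000 m = 6.67×10⁻³ Pa/m
Geostrophic balance (pressure-gradient force = Coriolis force):
V_g = (1/(fρ)) |∂P/∂n| = 6.67×10⁻³ / (7.94×10⁻⁵ × 1.16) = 72.4 m/s
Converting: 72.4 m/s × 3.6 = 261 km/h

261 km/h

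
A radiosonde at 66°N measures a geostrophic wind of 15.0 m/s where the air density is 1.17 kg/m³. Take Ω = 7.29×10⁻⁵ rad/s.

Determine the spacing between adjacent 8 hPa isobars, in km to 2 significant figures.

Coriolis parameter at 66°N:
f = 2Ω sin φ = 2 × 7.29×10⁻⁵ × sin 66° = 1.33×10⁻⁴ s⁻¹
Geostrophic balance rearranged: |∂P/∂n| = f ρ V_g
|∂P/∂n| = 1.33×10⁻⁴ × 1.17 × 15.0 = 2.34×10⁻³ Pa/m
Isobar spacing: Δn = ΔP/|∂P/∂n| = 800 Pa / 2.34×10⁻³ Pa/m = 342236 m ≈ 340 km

340 km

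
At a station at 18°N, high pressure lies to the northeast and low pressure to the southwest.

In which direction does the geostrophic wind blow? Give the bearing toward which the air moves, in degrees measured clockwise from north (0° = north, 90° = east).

315°

The pressure-gradient force points toward the southwest (bearing 225°).
Geostrophic balance: in the Northern Hemisphere the Coriolis force deflects motion to the right, so the geostrophic wind blows 90° to the right of the pressure-gradient force (low pressure on the left).
Rotating 225° by 90° clockwise gives 315° — the wind blows toward the northwest.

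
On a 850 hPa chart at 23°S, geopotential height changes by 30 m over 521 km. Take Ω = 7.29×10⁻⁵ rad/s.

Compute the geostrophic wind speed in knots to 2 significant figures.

Coriolis parameter at 23°S:
f = 2Ω sin φ = 2 × 7.29×10⁻⁵ × sin 23° = 5.70×10⁻⁵ s⁻¹
Height gradient: |∂Z/∂n| = 30 m / 521000 m = 5.76×10⁻⁵
On a pressure surface, geostrophic balance gives V_g = (g/f)|∂Z/∂n|:
V_g = 9.81 × 5.76×10⁻⁵ / 5.70×10⁻⁵ = 9.92 m/s
Converting: 9.92 m/s × 1.944 = 19 knots

19 knots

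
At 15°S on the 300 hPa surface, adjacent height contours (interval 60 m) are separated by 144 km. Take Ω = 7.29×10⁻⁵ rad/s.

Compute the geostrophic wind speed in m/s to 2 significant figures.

110 m/s

Coriolis parameter at 15°S:
f = 2Ω sin φ = 2 × 7.29×10⁻⁵ × sin 15° = 3.77×10⁻⁵ s⁻¹
Height gradient: |∂Z/∂n| = 60 m / 144000 m = 4.17×10⁻⁴
On a pressure surface, geostrophic balance gives V_g = (g/f)|∂Z/∂n|:
V_g = 9.81 × 4.17×10⁻⁴ / 3.77×10⁻⁵ = 108 m/s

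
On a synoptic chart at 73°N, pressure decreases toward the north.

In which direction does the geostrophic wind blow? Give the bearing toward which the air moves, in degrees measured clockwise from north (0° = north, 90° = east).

The pressure-gradient force points toward the north (bearing 000°).
Geostrophic balance: in the Northern Hemisphere the Coriolis force deflects motion to the right, so the geostrophic wind blows 90° to the right of the pressure-gradient force (low pressure on the left).
Rotating 000° by 90° clockwise gives 090° — the wind blows toward the east.

090°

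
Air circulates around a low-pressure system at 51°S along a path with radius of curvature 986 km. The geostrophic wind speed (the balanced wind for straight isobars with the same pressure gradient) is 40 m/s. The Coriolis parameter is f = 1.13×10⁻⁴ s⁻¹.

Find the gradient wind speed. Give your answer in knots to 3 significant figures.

60.7 knots

Around a low, centrifugal force acts outward with Coriolis, so pressure-gradient force balances both:
(1/ρ)|∂P/∂n| = fV + V²/R  →  V² + fR·V − fR·V_g = 0
With fR = 1.13×10⁻⁴ × 986×10³ m = 111 m/s:
V = [−fR + √((fR)² + 4 fR V_g)]/2 = [−111 + √(111² + 4×111×40)]/2 = 31.2 m/s
Subgeostrophic (V < V_g = 40 m/s), as expected around a low.
Converting: 31.2 m/s × 1.944 = 60.7 knots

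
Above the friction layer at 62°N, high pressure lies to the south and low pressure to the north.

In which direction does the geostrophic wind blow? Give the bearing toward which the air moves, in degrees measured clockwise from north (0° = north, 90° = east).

The pressure-gradient force points toward the north (bearing 000°).
Geostrophic balance: in the Northern Hemisphere the Coriolis force deflects motion to the right, so the geostrophic wind blows 90° to the right of the pressure-gradient force (low pressure on the left).
Rotating 000° by 90° clockwise gives 090° — the wind blows toward the east.

090°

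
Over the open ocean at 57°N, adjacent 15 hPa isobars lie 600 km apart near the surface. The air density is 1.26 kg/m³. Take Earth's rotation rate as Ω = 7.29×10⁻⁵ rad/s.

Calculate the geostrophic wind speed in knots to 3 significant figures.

Coriolis parameter at 57°N:
f = 2Ω sin φ = 2 × 7.29×10⁻⁵ × sin 57° = 1.22×10⁻⁴ s⁻¹
Pressure gradient: |∂P/∂n| = 1500 Pa / 600000 m = 2.50×10⁻³ Pa/m
Geostrophic balance (pressure-gradient force = Coriolis force):
V_g = (1/(fρ)) |∂P/∂n| = 2.50×10⁻³ / (1.22×10⁻⁴ × 1.26) = 16.2 m/s
Converting: 16.2 m/s × 1.944 = 31.5 knots

31.5 knots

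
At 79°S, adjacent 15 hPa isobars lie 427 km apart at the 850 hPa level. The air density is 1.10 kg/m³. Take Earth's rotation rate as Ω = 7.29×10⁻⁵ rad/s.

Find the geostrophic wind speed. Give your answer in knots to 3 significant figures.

43.4 knots

Coriolis parameter at 79°S:
f = 2Ω sin φ = 2 × 7.29×10⁻⁵ × sin 79° = 1.43×10⁻⁴ s⁻¹
Pressure gradient: |∂P/∂n| = 1500 Pa / 427000 m = 3.51×10⁻³ Pa/m
Geostrophic balance (pressure-gradient force = Coriolis force):
V_g = (1/(fρ)) |∂P/∂n| = 3.51×10⁻³ / (1.43×10⁻⁴ × 1.10) = 22.3 m/s
Converting: 22.3 m/s × 1.944 = 43.4 knots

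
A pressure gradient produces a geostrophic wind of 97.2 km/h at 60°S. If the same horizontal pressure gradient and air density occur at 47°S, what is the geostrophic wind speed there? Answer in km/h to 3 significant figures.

With the same pressure gradient and density, V_g ∝ 1/f ∝ 1/sin φ.
V₂ = V₁ · sin φ₁ / sin φ₂ = 97.2 × sin 60° / sin 47°
V₂ = 97.2 × 0.8660/0.7314 = 115 km/h

115 km/h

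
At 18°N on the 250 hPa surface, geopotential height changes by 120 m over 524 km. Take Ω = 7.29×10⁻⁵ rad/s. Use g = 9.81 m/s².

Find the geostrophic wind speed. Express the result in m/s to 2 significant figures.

Coriolis parameter at 18°N:
f = 2Ω sin φ = 2 × 7.29×10⁻⁵ × sin 18° = 4.51×10⁻⁵ s⁻¹
Height gradient: |∂Z/∂n| = 120 m / 524000 m = 2.29×10⁻⁴
On a pressure surface, geostrophic balance gives V_g = (g/f)|∂Z/∂n|:
V_g = 9.81 × 2.29×10⁻⁴ / 4.51×10⁻⁵ = 49.9 m/s

50 m/s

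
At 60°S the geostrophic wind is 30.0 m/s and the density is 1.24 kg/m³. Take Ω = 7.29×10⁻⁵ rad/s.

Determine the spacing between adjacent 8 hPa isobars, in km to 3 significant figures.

Coriolis parameter at 60°S:
f = 2Ω sin φ = 2 × 7.29×10⁻⁵ × sin 60° = 1.26×10⁻⁴ s⁻¹
Geostrophic balance rearranged: |∂P/∂n| = f ρ V_g
|∂P/∂n| = 1.26×10⁻⁴ × 1.24 × 30.0 = 4.70×10⁻³ Pa/m
Isobar spacing: Δn = ΔP/|∂P/∂n| = 800 Pa / 4.70×10⁻³ Pa/m = 170317 m ≈ 170 km

170 km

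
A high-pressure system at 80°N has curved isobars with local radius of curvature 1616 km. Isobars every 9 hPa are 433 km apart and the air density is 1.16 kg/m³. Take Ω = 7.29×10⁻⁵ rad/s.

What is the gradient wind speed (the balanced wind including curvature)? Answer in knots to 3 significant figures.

25.7 knots

Coriolis parameter at 80°N:
f = 2Ω sin φ = 2 × 7.29×10⁻⁵ × sin 80° = 1.44×10⁻⁴ s⁻¹
Pressure gradient: |∂P/∂n| = 900 Pa / 433000 m = 2.08×10⁻³ Pa/m
Geostrophic speed: V_g = |∂P/∂n|/(fρ) = 2.08×10⁻³/(1.44×10⁻⁴ × 1.16) = 12.5 m/s
Around a high, pressure-gradient force acts outward with centrifugal, so Coriolis balances both:
fV = (1/ρ)|∂P/∂n| + V²/R  →  V² − fR·V + fR·V_g = 0
With fR = 1.44×10⁻⁴ × 1616×10³ m = 232 m/s:
V = [fR − √((fR)² − 4 fR V_g)]/2 = [232 − √(232² − 4×232×12.5)]/2 = 13.2 m/s
Supergeostrophic (V > V_g = 12.5 m/s), as expected around a high.
Converting: 13.2 m/s × 1.944 = 25.7 knots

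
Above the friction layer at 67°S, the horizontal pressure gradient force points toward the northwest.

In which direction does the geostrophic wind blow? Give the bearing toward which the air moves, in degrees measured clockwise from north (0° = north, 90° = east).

225°

The pressure-gradient force points toward the northwest (bearing 315°).
Geostrophic balance: in the Southern Hemisphere the Coriolis force deflects motion to the left, so the geostrophic wind blows 90° to the left of the pressure-gradient force (low pressure on the right).
Rotating 315° by 90° counterclockwise gives 225° — the wind blows toward the southwest.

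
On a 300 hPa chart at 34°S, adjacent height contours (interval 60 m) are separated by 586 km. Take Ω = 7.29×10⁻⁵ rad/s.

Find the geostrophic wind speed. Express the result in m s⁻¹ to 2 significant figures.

Coriolis parameter at 34°S:
f = 2Ω sin φ = 2 × 7.29×10⁻⁵ × sin 34° = 8.15×10⁻⁵ s⁻¹
Height gradient: |∂Z/∂n| = 60 m / 586000 m = 1.02×10⁻⁴
On a pressure surface, geostrophic balance gives V_g = (g/f)|∂Z/∂n|:
V_g = 9.81 × 1.02×10⁻⁴ / 8.15×10⁻⁵ = 12.3 m/s

12 m s⁻¹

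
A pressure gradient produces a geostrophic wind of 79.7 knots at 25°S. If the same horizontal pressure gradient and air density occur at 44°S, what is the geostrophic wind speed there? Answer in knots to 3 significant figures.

48.5 knots

With the same pressure gradient and density, V_g ∝ 1/f ∝ 1/sin φ.
V₂ = V₁ · sin φ₁ / sin φ₂ = 79.7 × sin 25° / sin 44°
V₂ = 79.7 × 0.4226/0.6947 = 48.5 knots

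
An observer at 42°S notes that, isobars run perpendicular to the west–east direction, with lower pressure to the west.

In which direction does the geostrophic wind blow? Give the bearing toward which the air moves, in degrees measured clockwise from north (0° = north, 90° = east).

180°

The pressure-gradient force points toward the west (bearing 270°).
Geostrophic balance: in the Southern Hemisphere the Coriolis force deflects motion to the left, so the geostrophic wind blows 90° to the left of the pressure-gradient force (low pressure on the right).
Rotating 270° by 90° counterclockwise gives 180° — the wind blows toward the south.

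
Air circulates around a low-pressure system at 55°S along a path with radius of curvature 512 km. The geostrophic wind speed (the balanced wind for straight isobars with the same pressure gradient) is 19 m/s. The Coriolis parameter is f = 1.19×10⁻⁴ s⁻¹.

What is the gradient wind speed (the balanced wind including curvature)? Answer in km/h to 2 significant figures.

Around a low, centrifugal force acts outward with Coriolis, so pressure-gradient force balances both:
(1/ρ)|∂P/∂n| = fV + V²/R  →  V² + fR·V − fR·V_g = 0
With fR = 1.19×10⁻⁴ × 512×10³ m = 60.9 m/s:
V = [−fR + √((fR)² + 4 fR V_g)]/2 = [−60.9 + √(60.9² + 4×60.9×19)]/2 = 15.2 m/s
Subgeostrophic (V < V_g = 19 m/s), as expected around a low.
Converting: 15.2 m/s × 3.6 = 55 km/h

55 km/h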